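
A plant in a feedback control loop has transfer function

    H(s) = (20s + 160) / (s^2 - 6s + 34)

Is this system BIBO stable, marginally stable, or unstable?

The poles can be read from the denominator factors: s = 3 ± 5j.
Since the pole(s) at s = 3 ± 5j lie in the right half-plane, the system is unstable.

unstable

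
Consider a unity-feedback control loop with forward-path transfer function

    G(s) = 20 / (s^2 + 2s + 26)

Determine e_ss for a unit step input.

e_ss = 0.5652

G(s) has no poles at the origin.
This is a Type 0 system. Kp = lim_{s→0} G(s) = 20/26 = 10/13.
e_ss = 1/(1 + Kp) = 1/(1 + 10/13) = 13/23 ≈ 0.5652.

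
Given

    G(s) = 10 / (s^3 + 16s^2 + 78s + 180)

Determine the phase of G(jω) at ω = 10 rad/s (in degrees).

At s = j10: numerator = 10, denominator = -1420 - j220.
∠G = ∠num − ∠den = 0° − (-171.19°) = 171.2°.

∠G(j10) ≈ 171.2°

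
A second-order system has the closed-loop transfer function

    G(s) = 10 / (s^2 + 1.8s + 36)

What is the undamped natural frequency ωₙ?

Compare the denominator to the standard form s^2 + 2ζωₙs + ωₙ².
ωₙ² = 36, so ωₙ = 6 rad/s.

ωₙ = 6 rad/s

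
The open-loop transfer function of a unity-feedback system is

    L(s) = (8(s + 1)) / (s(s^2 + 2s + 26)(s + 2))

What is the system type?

The denominator has 1 factor of s at the origin (free integrator), so this is a Type 1 system.

Type 1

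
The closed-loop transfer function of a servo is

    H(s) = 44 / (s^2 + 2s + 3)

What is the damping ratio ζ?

Compare the denominator to the standard form s^2 + 2ζωₙs + ωₙ².
ωₙ² = 3, so ωₙ = √3 ≈ 1.732 rad/s.
2ζωₙ = 2, so ζ = 2/(2·√3) ≈ 0.5774.

ζ ≈ 0.5774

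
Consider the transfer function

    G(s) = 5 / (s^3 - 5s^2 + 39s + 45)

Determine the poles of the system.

The poles are the roots of the denominator s^3 - 5s^2 + 39s + 45 = 0.
Trying s = -1: the polynomial evaluates to 0, so (s + 1) is a factor.
Dividing out leaves s^2 - 6s + 45 = 0.
The quadratic formula then gives s = 3 ± 6j.

s = 3 + 6j, 3 - 6j, -1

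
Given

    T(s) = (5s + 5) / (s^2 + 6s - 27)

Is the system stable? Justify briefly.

The denominator s^2 + 6s - 27 factors as (s - 3)(s + 9), giving poles at s = 3, -9.
Since the pole(s) at s = 3 lie in the right half-plane, the system is unstable.

unstable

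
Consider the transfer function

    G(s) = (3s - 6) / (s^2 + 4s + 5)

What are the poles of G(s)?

s = -2 ± j

The poles are the roots of the denominator s^2 + 4s + 5 = 0.
Using the quadratic formula: s = (-4 ± √(-4))/2 = -2 ± 1j.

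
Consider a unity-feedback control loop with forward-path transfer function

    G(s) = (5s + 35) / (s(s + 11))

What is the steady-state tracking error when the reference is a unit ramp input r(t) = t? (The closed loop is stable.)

e_ss = 0.3143

G(s) has one pole at the origin.
This is a Type 1 system. Kv = lim_{s→0} s·G(s) = 35/11.
e_ss = 1/Kv = 1/(35/11) = 11/35 ≈ 0.3143.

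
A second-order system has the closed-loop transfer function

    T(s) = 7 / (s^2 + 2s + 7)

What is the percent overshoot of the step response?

%OS ≈ 27.7%

Comparing s^2 + 2s + 7 to s^2 + 2ζωₙs + ωₙ²: ωₙ = √7 ≈ 2.646 rad/s and ζ = 2/(2·√7) ≈ 0.3780.
%OS = 100·exp(−πζ/√(1−ζ²)) = 100·exp(−π·0.3780/√(1−0.3780²)) ≈ 27.7%.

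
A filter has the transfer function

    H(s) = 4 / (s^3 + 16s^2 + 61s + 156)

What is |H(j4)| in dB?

Substitute s = j4: numerator = 4, denominator = -100 + j180.
|H(j4)| = |4| / |-100 + j180| = 4 / 205.91 ≈ 0.01943.
In decibels: 20·log₁₀(0.01943) ≈ -34.2 dB.

|H(j4)|_dB ≈ -34.2 dB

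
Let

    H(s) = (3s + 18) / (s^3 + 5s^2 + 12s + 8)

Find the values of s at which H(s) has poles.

s = -2 ± 2j, -1

The poles are the roots of the denominator s^3 + 5s^2 + 12s + 8 = 0.
Trying s = -1: the polynomial evaluates to 0, so (s + 1) is a factor.
Dividing out leaves s^2 + 4s + 8 = 0.
The quadratic formula then gives s = -2 ± 2j.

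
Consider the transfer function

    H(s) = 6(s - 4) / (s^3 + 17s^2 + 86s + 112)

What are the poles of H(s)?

The poles are the roots of the denominator s^3 + 17s^2 + 86s + 112 = 0.
Trying s = -7: the polynomial evaluates to 0, so (s + 7) is a factor.
Dividing out leaves s^2 + 10s + 16 = 0.
Factoring the quadratic: (s + 8)(s + 2) = 0.

s = -7, -8, -2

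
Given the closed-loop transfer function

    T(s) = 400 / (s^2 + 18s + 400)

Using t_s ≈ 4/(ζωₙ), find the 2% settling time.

t_s ≈ 0.4444 s

Comparing s^2 + 18s + 400 to s^2 + 2ζωₙs + ωₙ²: ωₙ = 20 rad/s and ζ = 18/(2·20) = 0.45.
ζωₙ = 18/2 = 9, so t_s ≈ 4/(ζωₙ) = 4/9 ≈ 0.4444 s.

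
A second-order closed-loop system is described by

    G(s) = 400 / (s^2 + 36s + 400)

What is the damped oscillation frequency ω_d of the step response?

ω_d ≈ 8.718 rad/s

Comparing s^2 + 36s + 400 to s^2 + 2ζωₙs + ωₙ²: ωₙ = 20 rad/s and ζ = 36/(2·20) = 0.9.
ζωₙ = 36/2 = 18, so ω_d = ωₙ√(1−ζ²) = √(ωₙ² − (ζωₙ)²) = √(400 − 18²) = √76 ≈ 8.718 rad/s.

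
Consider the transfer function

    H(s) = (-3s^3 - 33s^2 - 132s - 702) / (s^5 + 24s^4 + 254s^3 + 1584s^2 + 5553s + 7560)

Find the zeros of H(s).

Set the numerator to zero: -3s^3 - 33s^2 - 132s - 702 = 0, i.e. -3·(s^3 + 11s^2 + 44s + 234) = 0.
Factoring: (s^2 + 2s + 26)(s + 9) = 0.

s = -1 + 5j, -1 - 5j, -9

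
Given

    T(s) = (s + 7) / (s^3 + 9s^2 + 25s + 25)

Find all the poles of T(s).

The poles are the roots of the denominator s^3 + 9s^2 + 25s + 25 = 0.
Trying s = -5: the polynomial evaluates to 0, so (s + 5) is a factor.
Dividing out leaves s^2 + 4s + 5 = 0.
The quadratic formula then gives s = -2 ± 1j.

s = -2 ± j, -5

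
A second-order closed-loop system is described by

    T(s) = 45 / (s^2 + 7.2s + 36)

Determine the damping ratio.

ζ = 0.6

Compare the denominator to the standard form s^2 + 2ζωₙs + ωₙ².
ωₙ² = 36, so ωₙ = 6 rad/s.
2ζωₙ = 7.2, so ζ = 7.2/(2·6) = 0.6.
With ζ = 0.6 the response is underdamped.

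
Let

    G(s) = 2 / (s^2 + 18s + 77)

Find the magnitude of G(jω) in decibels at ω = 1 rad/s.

Substitute s = j1: numerator = 2, denominator = 76 + j18.
|G(j1)| = |2| / |76 + j18| = 2 / 78.102 ≈ 0.02561.
In decibels: 20·log₁₀(0.02561) ≈ -31.8 dB.

|G(j1)|_dB ≈ -31.8 dB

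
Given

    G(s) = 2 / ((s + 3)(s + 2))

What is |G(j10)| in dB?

Substitute s = j10: numerator = 2, denominator = -94 + j50.
|G(j10)| = |2| / |-94 + j50| = 2 / 106.47 ≈ 0.01878.
In decibels: 20·log₁₀(0.01878) ≈ -34.5 dB.

|G(j10)|_dB ≈ -34.5 dB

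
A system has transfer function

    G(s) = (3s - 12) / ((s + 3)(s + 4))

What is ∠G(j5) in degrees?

∠G(j5) ≈ 18.28°

At s = j5: numerator = -12 + j15, denominator = -13 + j35.
∠G = ∠num − ∠den = 128.66° − (110.38°) = 18.28°.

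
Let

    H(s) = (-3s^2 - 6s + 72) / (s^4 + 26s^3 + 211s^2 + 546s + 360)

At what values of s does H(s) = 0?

s = 4, -6

Set the numerator to zero: -3s^2 - 6s + 72 = 0, i.e. -3·(s^2 + 2s - 24) = 0.
Factoring: (s - 4)(s + 6) = 0.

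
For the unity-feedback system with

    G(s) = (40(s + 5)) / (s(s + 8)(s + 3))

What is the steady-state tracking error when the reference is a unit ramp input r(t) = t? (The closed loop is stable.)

G(s) has one pole at the origin.
This is a Type 1 system. Kv = lim_{s→0} s·G(s) = 200/24 = 25/3.
e_ss = 1/Kv = 1/(25/3) = 3/25 ≈ 0.1200.

e_ss = 0.1200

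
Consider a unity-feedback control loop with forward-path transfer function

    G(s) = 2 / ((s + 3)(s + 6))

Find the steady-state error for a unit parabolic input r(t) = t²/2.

e_ss = ∞

G(s) has no poles at the origin.
This is a Type 0 system; Ka = lim_{s→0} s^2·G(s) = 0, so the steady-state error for a parabola input is infinite.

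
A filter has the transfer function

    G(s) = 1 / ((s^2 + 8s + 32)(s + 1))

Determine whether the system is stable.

The poles can be read from the denominator factors: s = -4 + 4j, -4 - 4j, -1.
Since all poles lie strictly in the left half-plane, the system is stable.

stable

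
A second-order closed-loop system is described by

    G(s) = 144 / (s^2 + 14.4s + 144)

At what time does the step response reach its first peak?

Comparing s^2 + 14.4s + 144 to s^2 + 2ζωₙs + ωₙ²: ωₙ = 12 rad/s and ζ = 14.4/(2·12) = 0.6.
ζωₙ = 14.4/2 = 7.2, so ω_d = ωₙ√(1−ζ²) = √(ωₙ² − (ζωₙ)²) = √(144 − 7.2²) = √92.16 = 9.600 rad/s.
t_p = π/ω_d = π/9.600 ≈ 0.3272 s.

t_p ≈ 0.3272 s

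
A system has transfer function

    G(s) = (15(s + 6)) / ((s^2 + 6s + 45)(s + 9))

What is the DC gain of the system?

G(0) = 2/9 ≈ 0.2222

At s = 0 each factor (s + a) contributes a and each (s^2 + bs + c) contributes c.
G(0) = 15·(6) / ((45) · (9)) = 90/405 = 2/9.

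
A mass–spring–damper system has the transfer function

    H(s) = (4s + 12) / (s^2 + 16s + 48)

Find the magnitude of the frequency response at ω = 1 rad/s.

Substitute s = j1: numerator = 12 + j4, denominator = 47 + j16.
|H(j1)| = |12 + j4| / |47 + j16| = 12.649 / 49.649 ≈ 0.2548.

|H(j1)| ≈ 0.2548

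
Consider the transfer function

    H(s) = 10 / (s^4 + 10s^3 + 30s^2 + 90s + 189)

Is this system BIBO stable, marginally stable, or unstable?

marginally stable

The denominator s^4 + 10s^3 + 30s^2 + 90s + 189 factors as (s^2 + 9)(s + 3)(s + 7), giving poles at s = ±3j, -3, -7.
Since the simple pole(s) at s = ±3j lie on the jω-axis with none in the right half-plane, the system is marginally stable.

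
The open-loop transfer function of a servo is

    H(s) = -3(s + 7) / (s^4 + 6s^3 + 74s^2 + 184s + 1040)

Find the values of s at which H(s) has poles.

The poles are the roots of the denominator s^4 + 6s^3 + 74s^2 + 184s + 1040 = 0.
No real roots exist; factor into two real quadratics: (s^2 + 2s + 26)(s^2 + 4s + 40) = 0.
Each quadratic gives a conjugate pair via the quadratic formula.

s = -1 ± 5j, -2 ± 6j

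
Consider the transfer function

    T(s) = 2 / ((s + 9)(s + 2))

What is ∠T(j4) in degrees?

At s = j4: numerator = 2, denominator = 2 + j44.
∠T = ∠num − ∠den = 0° − (87.397°) = -87.40°.

∠T(j4) ≈ -87.40°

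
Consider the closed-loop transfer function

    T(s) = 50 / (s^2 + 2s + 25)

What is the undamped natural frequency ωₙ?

ωₙ = 5 rad/s

Compare the denominator to the standard form s^2 + 2ζωₙs + ωₙ².
ωₙ² = 25, so ωₙ = 5 rad/s.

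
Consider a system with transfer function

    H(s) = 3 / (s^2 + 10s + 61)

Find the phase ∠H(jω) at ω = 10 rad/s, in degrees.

∠H(j10) ≈ -111.3°

At s = j10: numerator = 3, denominator = -39 + j100.
∠H = ∠num − ∠den = 0° − (111.31°) = -111.3°.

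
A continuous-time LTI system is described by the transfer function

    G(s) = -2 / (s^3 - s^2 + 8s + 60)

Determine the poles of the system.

The poles are the roots of the denominator s^3 - s^2 + 8s + 60 = 0.
Trying s = -3: the polynomial evaluates to 0, so (s + 3) is a factor.
Dividing out leaves s^2 - 4s + 20 = 0.
The quadratic formula then gives s = 2 ± 4j.

s = 2 + 4j, 2 - 4j, -3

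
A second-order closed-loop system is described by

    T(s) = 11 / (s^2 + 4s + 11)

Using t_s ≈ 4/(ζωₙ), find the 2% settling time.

t_s ≈ 2 s

Comparing s^2 + 4s + 11 to s^2 + 2ζωₙs + ωₙ²: ωₙ = √11 ≈ 3.317 rad/s and ζ = 4/(2·√11) ≈ 0.6030.
ζωₙ = 4/2 = 2, so t_s ≈ 4/(ζωₙ) = 4/2 = 2 s.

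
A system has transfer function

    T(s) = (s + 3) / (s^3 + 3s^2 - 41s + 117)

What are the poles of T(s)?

s = 3 + 2j, 3 - 2j, -9

The poles are the roots of the denominator s^3 + 3s^2 - 41s + 117 = 0.
Trying s = -9: the polynomial evaluates to 0, so (s + 9) is a factor.
Dividing out leaves s^2 - 6s + 13 = 0.
The quadratic formula then gives s = 3 ± 2j.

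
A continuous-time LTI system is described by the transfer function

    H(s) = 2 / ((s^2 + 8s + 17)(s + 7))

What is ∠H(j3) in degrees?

At s = j3: numerator = 2, denominator = -16 + j192.
∠H = ∠num − ∠den = 0° − (94.764°) = -94.76°.

∠H(j3) ≈ -94.76°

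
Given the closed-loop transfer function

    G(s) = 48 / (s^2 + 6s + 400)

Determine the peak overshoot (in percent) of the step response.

%OS ≈ 62.1%

Comparing s^2 + 6s + 400 to s^2 + 2ζωₙs + ωₙ²: ωₙ = 20 rad/s and ζ = 6/(2·20) = 0.15.
%OS = 100·exp(−πζ/√(1−ζ²)) = 100·exp(−π·0.15/√(1−0.15²)) ≈ 62.1%.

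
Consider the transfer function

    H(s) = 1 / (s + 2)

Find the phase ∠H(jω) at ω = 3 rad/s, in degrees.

At s = j3: numerator = 1, denominator = 2 + j3.
∠H = ∠num − ∠den = 0° − (56.310°) = -56.31°.

∠H(j3) ≈ -56.31°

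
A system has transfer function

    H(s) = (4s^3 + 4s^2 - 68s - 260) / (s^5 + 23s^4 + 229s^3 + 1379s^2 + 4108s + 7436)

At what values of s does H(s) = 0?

Set the numerator to zero: 4s^3 + 4s^2 - 68s - 260 = 0, i.e. 4·(s^3 + s^2 - 17s - 65) = 0.
Factoring: (s - 5)(s^2 + 6s + 13) = 0.

s = 5, -3 + 2j, -3 - 2j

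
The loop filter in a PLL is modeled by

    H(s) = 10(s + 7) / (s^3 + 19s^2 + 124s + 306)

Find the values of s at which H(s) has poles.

The poles are the roots of the denominator s^3 + 19s^2 + 124s + 306 = 0.
Trying s = -9: the polynomial evaluates to 0, so (s + 9) is a factor.
Dividing out leaves s^2 + 10s + 34 = 0.
The quadratic formula then gives s = -5 ± 3j.

s = -5 ± 3j, -9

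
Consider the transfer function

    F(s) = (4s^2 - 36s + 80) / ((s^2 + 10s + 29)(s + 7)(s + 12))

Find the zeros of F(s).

s = 5, 4

Set the numerator to zero: 4s^2 - 36s + 80 = 0, i.e. 4·(s^2 - 9s + 20) = 0.
Factoring: (s - 5)(s - 4) = 0.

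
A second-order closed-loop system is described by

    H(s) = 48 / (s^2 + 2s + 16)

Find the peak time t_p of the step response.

Comparing s^2 + 2s + 16 to s^2 + 2ζωₙs + ωₙ²: ωₙ = 4 rad/s and ζ = 2/(2·4) = 0.25.
ζωₙ = 2/2 = 1, so ω_d = ωₙ√(1−ζ²) = √(ωₙ² − (ζωₙ)²) = √(16 − 1²) = √15 ≈ 3.873 rad/s.
t_p = π/ω_d = π/3.873 ≈ 0.8112 s.

t_p ≈ 0.8112 s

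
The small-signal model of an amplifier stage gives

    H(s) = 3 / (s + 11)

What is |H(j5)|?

|H(j5)| ≈ 0.2483

Substitute s = j5: numerator = 3, denominator = 11 + j5.
|H(j5)| = |3| / |11 + j5| = 3 / 12.083 ≈ 0.2483.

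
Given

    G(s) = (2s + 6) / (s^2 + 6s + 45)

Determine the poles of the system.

The poles are the roots of the denominator s^2 + 6s + 45 = 0.
Using the quadratic formula: s = (-6 ± √(-144))/2 = -3 ± 6j.

s = -3 + 6j, -3 - 6j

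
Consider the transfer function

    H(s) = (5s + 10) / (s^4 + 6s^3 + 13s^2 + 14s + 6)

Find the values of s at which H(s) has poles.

s = -3, -1, -1 + j, -1 - j

The poles are the roots of the denominator s^4 + 6s^3 + 13s^2 + 14s + 6 = 0.
Trying s = -3: the polynomial evaluates to 0, so (s + 3) is a factor.
Dividing out leaves s^3 + 3s^2 + 4s + 2 = 0.
This factors further as (s + 1)(s^2 + 2s + 2) = 0.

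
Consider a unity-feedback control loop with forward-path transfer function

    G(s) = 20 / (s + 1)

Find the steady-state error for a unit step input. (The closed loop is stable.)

e_ss = 0.04762

G(s) has no poles at the origin.
This is a Type 0 system. Kp = lim_{s→0} G(s) = 20/1.
e_ss = 1/(1 + Kp) = 1/(1 + 20) = 1/21 ≈ 0.04762.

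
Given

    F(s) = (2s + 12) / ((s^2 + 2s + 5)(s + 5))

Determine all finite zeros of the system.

s = -6

Set the numerator to zero: 2s + 12 = 0, i.e. 2·(s + 6) = 0.
So s = -6.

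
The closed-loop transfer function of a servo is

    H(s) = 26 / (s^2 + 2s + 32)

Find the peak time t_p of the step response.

t_p ≈ 0.5642 s

Comparing s^2 + 2s + 32 to s^2 + 2ζωₙs + ωₙ²: ωₙ = √32 ≈ 5.657 rad/s and ζ = 2/(2·√32) ≈ 0.1768.
ζωₙ = 2/2 = 1, so ω_d = ωₙ√(1−ζ²) = √(ωₙ² − (ζωₙ)²) = √(32 − 1²) = √31 ≈ 5.568 rad/s.
t_p = π/ω_d = π/5.568 ≈ 0.5642 s.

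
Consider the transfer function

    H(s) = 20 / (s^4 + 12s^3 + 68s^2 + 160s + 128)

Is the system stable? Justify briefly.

stable

The denominator s^4 + 12s^3 + 68s^2 + 160s + 128 factors as (s^2 + 8s + 32)(s + 2)^2, giving poles at s = -4 ± 4j, -2, -2.
Since all poles lie strictly in the left half-plane, the system is stable.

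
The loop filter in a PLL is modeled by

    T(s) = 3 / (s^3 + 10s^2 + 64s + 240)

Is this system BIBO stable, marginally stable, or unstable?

The denominator s^3 + 10s^2 + 64s + 240 factors as (s^2 + 4s + 40)(s + 6), giving poles at s = -2 + 6j, -2 - 6j, -6.
Since all poles lie strictly in the left half-plane, the system is stable.

stable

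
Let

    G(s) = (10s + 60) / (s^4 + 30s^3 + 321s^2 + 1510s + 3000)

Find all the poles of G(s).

The poles are the roots of the denominator s^4 + 30s^3 + 321s^2 + 1510s + 3000 = 0.
Trying s = -10: the polynomial evaluates to 0, so (s + 10) is a factor.
Dividing out leaves s^3 + 20s^2 + 121s + 300 = 0.
This factors further as (s^2 + 8s + 25)(s + 12) = 0.

s = -4 ± 3j, -10, -12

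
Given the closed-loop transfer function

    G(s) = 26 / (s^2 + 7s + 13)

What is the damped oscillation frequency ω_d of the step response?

Comparing s^2 + 7s + 13 to s^2 + 2ζωₙs + ωₙ²: ωₙ = √13 ≈ 3.606 rad/s and ζ = 7/(2·√13) ≈ 0.9707.
ζωₙ = 7/2 = 3.5, so ω_d = ωₙ√(1−ζ²) = √(ωₙ² − (ζωₙ)²) = √(13 − 3.5²) = √0.75 ≈ 0.8660 rad/s.

ω_d ≈ 0.8660 rad/s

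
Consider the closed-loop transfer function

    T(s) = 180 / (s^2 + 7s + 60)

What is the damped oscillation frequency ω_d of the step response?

Comparing s^2 + 7s + 60 to s^2 + 2ζωₙs + ωₙ²: ωₙ = √60 ≈ 7.746 rad/s and ζ = 7/(2·√60) ≈ 0.4518.
ζωₙ = 7/2 = 3.5, so ω_d = ωₙ√(1−ζ²) = √(ωₙ² − (ζωₙ)²) = √(60 − 3.5²) = √47.75 ≈ 6.910 rad/s.

ω_d ≈ 6.910 rad/s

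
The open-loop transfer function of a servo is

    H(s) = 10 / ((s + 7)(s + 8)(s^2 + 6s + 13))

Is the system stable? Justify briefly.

stable

The poles can be read from the denominator factors: s = -7, -8, -3 ± 2j.
Since all poles lie strictly in the left half-plane, the system is stable.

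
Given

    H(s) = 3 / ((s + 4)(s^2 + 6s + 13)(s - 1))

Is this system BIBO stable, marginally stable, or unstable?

The poles can be read from the denominator factors: s = -4, -3 ± 2j, 1.
Since the pole(s) at s = 1 lie in the right half-plane, the system is unstable.

unstable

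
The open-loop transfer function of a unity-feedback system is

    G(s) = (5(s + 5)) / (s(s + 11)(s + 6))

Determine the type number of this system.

Type 1

The denominator has 1 factor of s at the origin (free integrator), so this is a Type 1 system.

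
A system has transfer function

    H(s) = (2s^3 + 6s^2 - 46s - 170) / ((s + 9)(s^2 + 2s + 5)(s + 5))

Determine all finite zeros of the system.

s = 5, -4 ± j

Set the numerator to zero: 2s^3 + 6s^2 - 46s - 170 = 0, i.e. 2·(s^3 + 3s^2 - 23s - 85) = 0.
Factoring: (s - 5)(s^2 + 8s + 17) = 0.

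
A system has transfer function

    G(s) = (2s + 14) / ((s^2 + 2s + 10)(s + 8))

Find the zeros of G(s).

s = -7

Set the numerator to zero: 2s + 14 = 0, i.e. 2·(s + 7) = 0.
So s = -7.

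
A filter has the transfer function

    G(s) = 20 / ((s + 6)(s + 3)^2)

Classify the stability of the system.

stable

The poles can be read from the denominator factors: s = -6, -3, -3.
Since all poles lie strictly in the left half-plane, the system is stable.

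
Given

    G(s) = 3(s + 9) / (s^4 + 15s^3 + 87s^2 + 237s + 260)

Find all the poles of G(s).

s = -4, -5, -3 ± 2j

The poles are the roots of the denominator s^4 + 15s^3 + 87s^2 + 237s + 260 = 0.
Trying s = -4: the polynomial evaluates to 0, so (s + 4) is a factor.
Dividing out leaves s^3 + 11s^2 + 43s + 65 = 0.
This factors further as (s + 5)(s^2 + 6s + 13) = 0.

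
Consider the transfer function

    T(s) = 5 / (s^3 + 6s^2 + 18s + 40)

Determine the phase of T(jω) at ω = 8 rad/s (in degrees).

At s = j8: numerator = 5, denominator = -344 - j368.
∠T = ∠num − ∠den = 0° − (-133.07°) = 133.1°.

∠T(j8) ≈ 133.1°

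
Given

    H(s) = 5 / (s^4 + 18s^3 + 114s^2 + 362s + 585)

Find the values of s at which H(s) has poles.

The poles are the roots of the denominator s^4 + 18s^3 + 114s^2 + 362s + 585 = 0.
Trying s = -5: the polynomial evaluates to 0, so (s + 5) is a factor.
Dividing out leaves s^3 + 13s^2 + 49s + 117 = 0.
This factors further as (s^2 + 4s + 13)(s + 9) = 0.

s = -2 ± 3j, -5, -9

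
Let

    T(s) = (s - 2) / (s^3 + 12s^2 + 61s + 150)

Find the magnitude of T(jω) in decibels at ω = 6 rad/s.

Substitute s = j6: numerator = -2 + j6, denominator = -282 + j150.
|T(j6)| = |-2 + j6| / |-282 + j150| = 6.3246 / 319.41 ≈ 0.01980.
In decibels: 20·log₁₀(0.01980) ≈ -34.1 dB.

|T(j6)|_dB ≈ -34.1 dB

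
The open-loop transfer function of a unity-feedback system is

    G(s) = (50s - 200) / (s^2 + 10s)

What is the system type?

Factor s from the denominator: s^2 + 10s = s·(s + 10).
There is 1 pole at the origin, so the system is Type 1.

Type 1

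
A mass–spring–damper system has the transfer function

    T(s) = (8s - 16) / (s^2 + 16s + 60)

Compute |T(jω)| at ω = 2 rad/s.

Substitute s = j2: numerator = -16 + j16, denominator = 56 + j32.
|T(j2)| = |-16 + j16| / |56 + j32| = 22.627 / 64.498 ≈ 0.3508.

|T(j2)| ≈ 0.3508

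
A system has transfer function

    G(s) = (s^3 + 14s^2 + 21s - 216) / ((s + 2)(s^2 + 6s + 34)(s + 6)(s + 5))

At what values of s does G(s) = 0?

Set the numerator to zero: s^3 + 14s^2 + 21s - 216 = 0.
Factoring: (s + 8)(s + 9)(s - 3) = 0.

s = -8, -9, 3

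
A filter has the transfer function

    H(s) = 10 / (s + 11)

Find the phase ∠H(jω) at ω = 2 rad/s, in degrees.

∠H(j2) ≈ -10.30°

At s = j2: numerator = 10, denominator = 11 + j2.
∠H = ∠num − ∠den = 0° − (10.305°) = -10.30°.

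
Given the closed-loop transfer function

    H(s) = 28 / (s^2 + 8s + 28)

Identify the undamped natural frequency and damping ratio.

ωₙ ≈ 5.292 rad/s, ζ ≈ 0.7559

Compare the denominator to the standard form s^2 + 2ζωₙs + ωₙ².
ωₙ² = 28, so ωₙ = √28 ≈ 5.292 rad/s.
2ζωₙ = 8, so ζ = 8/(2·√28) ≈ 0.7559.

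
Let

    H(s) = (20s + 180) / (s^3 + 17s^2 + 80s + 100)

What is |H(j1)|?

|H(j1)| ≈ 1.581

Substitute s = j1: numerator = 180 + j20, denominator = 83 + j79.
|H(j1)| = |180 + j20| / |83 + j79| = 181.11 / 114.59 ≈ 1.581.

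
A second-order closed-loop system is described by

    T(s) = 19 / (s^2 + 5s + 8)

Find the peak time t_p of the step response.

t_p ≈ 2.375 s

Comparing s^2 + 5s + 8 to s^2 + 2ζωₙs + ωₙ²: ωₙ = √8 ≈ 2.828 rad/s and ζ = 5/(2·√8) ≈ 0.8839.
ζωₙ = 5/2 = 2.5, so ω_d = ωₙ√(1−ζ²) = √(ωₙ² − (ζωₙ)²) = √(8 − 2.5²) = √1.75 ≈ 1.323 rad/s.
t_p = π/ω_d = π/1.323 ≈ 2.375 s.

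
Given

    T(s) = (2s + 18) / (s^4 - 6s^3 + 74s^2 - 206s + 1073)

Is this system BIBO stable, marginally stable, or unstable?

The denominator s^4 - 6s^3 + 74s^2 - 206s + 1073 factors as (s^2 - 4s + 29)(s^2 - 2s + 37), giving poles at s = 2 ± 5j, 1 ± 6j.
Since the pole(s) at s = 2 ± 5j, 1 ± 6j lie in the right half-plane, the system is unstable.

unstable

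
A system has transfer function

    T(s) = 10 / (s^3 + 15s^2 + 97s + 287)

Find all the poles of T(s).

s = -4 + 5j, -4 - 5j, -7

The poles are the roots of the denominator s^3 + 15s^2 + 97s + 287 = 0.
Trying s = -7: the polynomial evaluates to 0, so (s + 7) is a factor.
Dividing out leaves s^2 + 8s + 41 = 0.
The quadratic formula then gives s = -4 ± 5j.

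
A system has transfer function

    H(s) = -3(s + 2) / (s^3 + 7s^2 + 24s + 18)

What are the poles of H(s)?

The poles are the roots of the denominator s^3 + 7s^2 + 24s + 18 = 0.
Trying s = -1: the polynomial evaluates to 0, so (s + 1) is a factor.
Dividing out leaves s^2 + 6s + 18 = 0.
The quadratic formula then gives s = -3 ± 3j.

s = -3 + 3j, -3 - 3j, -1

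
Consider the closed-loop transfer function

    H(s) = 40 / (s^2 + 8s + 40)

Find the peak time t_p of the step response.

t_p ≈ 0.6413 s

Comparing s^2 + 8s + 40 to s^2 + 2ζωₙs + ωₙ²: ωₙ = √40 ≈ 6.325 rad/s and ζ = 8/(2·√40) ≈ 0.6325.
ζωₙ = 8/2 = 4, so ω_d = ωₙ√(1−ζ²) = √(ωₙ² − (ζωₙ)²) = √(40 − 4²) = √24 ≈ 4.899 rad/s.
t_p = π/ω_d = π/4.899 ≈ 0.6413 s.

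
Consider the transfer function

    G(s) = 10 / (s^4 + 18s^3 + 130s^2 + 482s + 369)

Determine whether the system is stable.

The denominator s^4 + 18s^3 + 130s^2 + 482s + 369 factors as (s^2 + 8s + 41)(s + 1)(s + 9), giving poles at s = -4 + 5j, -4 - 5j, -1, -9.
Since all poles lie strictly in the left half-plane, the system is stable.

stable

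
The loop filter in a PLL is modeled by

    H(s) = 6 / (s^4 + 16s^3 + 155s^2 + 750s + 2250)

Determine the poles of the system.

The poles are the roots of the denominator s^4 + 16s^3 + 155s^2 + 750s + 2250 = 0.
No real roots exist; factor into two real quadratics: (s^2 + 6s + 45)(s^2 + 10s + 50) = 0.
Each quadratic gives a conjugate pair via the quadratic formula.

s = -3 ± 6j, -5 ± 5j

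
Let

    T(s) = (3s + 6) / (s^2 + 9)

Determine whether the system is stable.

marginally stable

The denominator s^2 + 9 factors as (s^2 + 9), giving poles at s = ±3j.
Since the simple pole(s) at s = 3j, -3j lie on the jω-axis with none in the right half-plane, the system is marginally stable.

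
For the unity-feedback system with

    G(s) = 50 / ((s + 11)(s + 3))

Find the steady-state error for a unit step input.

e_ss = 0.3976

G(s) has no poles at the origin.
This is a Type 0 system. Kp = lim_{s→0} G(s) = 50/33.
e_ss = 1/(1 + Kp) = 1/(1 + 50/33) = 33/83 ≈ 0.3976.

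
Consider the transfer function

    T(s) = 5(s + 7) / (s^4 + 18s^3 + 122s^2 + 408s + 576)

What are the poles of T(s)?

s = -3 + 3j, -3 - 3j, -8, -4

The poles are the roots of the denominator s^4 + 18s^3 + 122s^2 + 408s + 576 = 0.
Trying s = -8: the polynomial evaluates to 0, so (s + 8) is a factor.
Dividing out leaves s^3 + 10s^2 + 42s + 72 = 0.
This factors further as (s^2 + 6s + 18)(s + 4) = 0.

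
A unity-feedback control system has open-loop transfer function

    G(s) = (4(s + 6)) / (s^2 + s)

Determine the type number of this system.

Type 1

The denominator has 1 factor of s at the origin (free integrator), so this is a Type 1 system.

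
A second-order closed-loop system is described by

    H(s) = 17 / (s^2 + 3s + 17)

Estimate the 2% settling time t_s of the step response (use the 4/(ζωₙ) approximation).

t_s ≈ 2.667 s

Comparing s^2 + 3s + 17 to s^2 + 2ζωₙs + ωₙ²: ωₙ = √17 ≈ 4.123 rad/s and ζ = 3/(2·√17) ≈ 0.3638.
ζωₙ = 3/2 = 1.5, so t_s ≈ 4/(ζωₙ) = 4/1.5 ≈ 2.667 s.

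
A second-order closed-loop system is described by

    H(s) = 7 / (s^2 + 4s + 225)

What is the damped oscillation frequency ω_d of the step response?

ω_d ≈ 14.87 rad/s

Comparing s^2 + 4s + 225 to s^2 + 2ζωₙs + ωₙ²: ωₙ = 15 rad/s and ζ = 4/(2·15) ≈ 0.1333.
ζωₙ = 4/2 = 2, so ω_d = ωₙ√(1−ζ²) = √(ωₙ² − (ζωₙ)²) = √(225 − 2²) = √221 ≈ 14.87 rad/s.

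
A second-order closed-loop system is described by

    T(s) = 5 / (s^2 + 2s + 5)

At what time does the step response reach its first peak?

Comparing s^2 + 2s + 5 to s^2 + 2ζωₙs + ωₙ²: ωₙ = √5 ≈ 2.236 rad/s and ζ = 2/(2·√5) ≈ 0.4472.
ζωₙ = 2/2 = 1, so ω_d = ωₙ√(1−ζ²) = √(ωₙ² − (ζωₙ)²) = √(5 − 1²) = √4 = 2 rad/s.
t_p = π/ω_d = π/2 ≈ 1.571 s.

t_p ≈ 1.571 s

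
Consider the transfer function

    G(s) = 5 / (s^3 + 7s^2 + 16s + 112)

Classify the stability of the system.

The denominator s^3 + 7s^2 + 16s + 112 factors as (s^2 + 16)(s + 7), giving poles at s = ±4j, -7.
Since the simple pole(s) at s = ±4j lie on the jω-axis with none in the right half-plane, the system is marginally stable.

marginally stable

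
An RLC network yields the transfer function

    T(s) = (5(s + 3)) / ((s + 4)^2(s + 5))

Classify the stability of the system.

stable

The poles can be read from the denominator factors: s = -4, -4, -5.
Since all poles lie strictly in the left half-plane, the system is stable.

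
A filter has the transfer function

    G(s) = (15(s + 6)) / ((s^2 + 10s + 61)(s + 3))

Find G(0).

At s = 0 each factor (s + a) contributes a and each (s^2 + bs + c) contributes c.
G(0) = 15·(6) / ((61) · (3)) = 90/183 = 30/61.

G(0) = 30/61 ≈ 0.4918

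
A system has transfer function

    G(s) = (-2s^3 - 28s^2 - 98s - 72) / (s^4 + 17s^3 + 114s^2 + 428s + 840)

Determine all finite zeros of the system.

Set the numerator to zero: -2s^3 - 28s^2 - 98s - 72 = 0, i.e. -2·(s^3 + 14s^2 + 49s + 36) = 0.
Factoring: (s + 4)(s + 9)(s + 1) = 0.

s = -4, -9, -1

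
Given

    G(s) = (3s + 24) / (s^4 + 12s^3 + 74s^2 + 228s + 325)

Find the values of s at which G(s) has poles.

s = -3 ± 4j, -3 ± 2j

The poles are the roots of the denominator s^4 + 12s^3 + 74s^2 + 228s + 325 = 0.
No real roots exist; factor into two real quadratics: (s^2 + 6s + 25)(s^2 + 6s + 13) = 0.
Each quadratic gives a conjugate pair via the quadratic formula.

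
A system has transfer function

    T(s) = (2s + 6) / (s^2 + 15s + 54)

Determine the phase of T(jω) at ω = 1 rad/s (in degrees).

At s = j1: numerator = 6 + j2, denominator = 53 + j15.
∠T = ∠num − ∠den = 18.435° − (15.803°) = 2.632°.

∠T(j1) ≈ 2.632°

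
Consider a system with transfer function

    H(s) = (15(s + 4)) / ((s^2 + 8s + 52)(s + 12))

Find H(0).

At s = 0 each factor (s + a) contributes a and each (s^2 + bs + c) contributes c.
H(0) = 15·(4) / ((52) · (12)) = 60/624 = 5/52.

H(0) = 5/52 ≈ 0.09615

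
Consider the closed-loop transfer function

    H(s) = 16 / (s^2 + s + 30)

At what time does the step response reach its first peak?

Comparing s^2 + s + 30 to s^2 + 2ζωₙs + ωₙ²: ωₙ = √30 ≈ 5.477 rad/s and ζ = 1/(2·√30) ≈ 0.09129.
ζωₙ = 1/2 = 0.5, so ω_d = ωₙ√(1−ζ²) = √(ωₙ² − (ζωₙ)²) = √(30 − 0.5²) = √29.75 ≈ 5.454 rad/s.
t_p = π/ω_d = π/5.454 ≈ 0.5760 s.

t_p ≈ 0.5760 s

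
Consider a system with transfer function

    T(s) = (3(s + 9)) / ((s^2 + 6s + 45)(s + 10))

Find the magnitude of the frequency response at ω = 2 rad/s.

Substitute s = j2: numerator = 27 + j6, denominator = 386 + j202.
|T(j2)| = |27 + j6| / |386 + j202| = 27.659 / 435.66 ≈ 0.06349.

|T(j2)| ≈ 0.06349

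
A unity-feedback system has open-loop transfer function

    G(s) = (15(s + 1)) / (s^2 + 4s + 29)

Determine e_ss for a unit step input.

e_ss = 0.6591

G(s) has no poles at the origin.
This is a Type 0 system. Kp = lim_{s→0} G(s) = 15/29.
e_ss = 1/(1 + Kp) = 1/(1 + 15/29) = 29/44 ≈ 0.6591.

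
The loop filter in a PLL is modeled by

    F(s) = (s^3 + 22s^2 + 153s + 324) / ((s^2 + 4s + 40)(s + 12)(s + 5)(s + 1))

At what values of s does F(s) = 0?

s = -9, -4, -9

Set the numerator to zero: s^3 + 22s^2 + 153s + 324 = 0.
Factoring: (s + 9)^2(s + 4) = 0.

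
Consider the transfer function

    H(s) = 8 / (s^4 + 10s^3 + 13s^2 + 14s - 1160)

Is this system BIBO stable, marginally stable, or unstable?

unstable

The denominator s^4 + 10s^3 + 13s^2 + 14s - 1160 factors as (s^2 + 4s + 29)(s - 4)(s + 10), giving poles at s = -2 ± 5j, 4, -10.
Since the pole(s) at s = 4 lie in the right half-plane, the system is unstable.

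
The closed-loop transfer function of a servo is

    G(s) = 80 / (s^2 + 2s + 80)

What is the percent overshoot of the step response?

%OS ≈ 70.2%

Comparing s^2 + 2s + 80 to s^2 + 2ζωₙs + ωₙ²: ωₙ = √80 ≈ 8.944 rad/s and ζ = 2/(2·√80) ≈ 0.1118.
%OS = 100·exp(−πζ/√(1−ζ²)) = 100·exp(−π·0.1118/√(1−0.1118²)) ≈ 70.2%.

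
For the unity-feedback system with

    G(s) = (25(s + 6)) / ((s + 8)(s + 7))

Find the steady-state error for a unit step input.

e_ss = 0.2718

G(s) has no poles at the origin.
This is a Type 0 system. Kp = lim_{s→0} G(s) = 150/56 = 75/28.
e_ss = 1/(1 + Kp) = 1/(1 + 75/28) = 28/103 ≈ 0.2718.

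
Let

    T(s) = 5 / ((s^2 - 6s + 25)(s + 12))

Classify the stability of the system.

unstable

The poles can be read from the denominator factors: s = 3 + 4j, 3 - 4j, -12.
Since the pole(s) at s = 3 ± 4j lie in the right half-plane, the system is unstable.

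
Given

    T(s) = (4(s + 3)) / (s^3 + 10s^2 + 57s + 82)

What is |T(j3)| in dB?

Substitute s = j3: numerator = 12 + j12, denominator = -8 + j144.
|T(j3)| = |12 + j12| / |-8 + j144| = 16.971 / 144.22 ≈ 0.1177.
In decibels: 20·log₁₀(0.1177) ≈ -18.6 dB.

|T(j3)|_dB ≈ -18.6 dB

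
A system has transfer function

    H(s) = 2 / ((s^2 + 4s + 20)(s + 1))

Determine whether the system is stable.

stable

The poles can be read from the denominator factors: s = -2 ± 4j, -1.
Since all poles lie strictly in the left half-plane, the system is stable.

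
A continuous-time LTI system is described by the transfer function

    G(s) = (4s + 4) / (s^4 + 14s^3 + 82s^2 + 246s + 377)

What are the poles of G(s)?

s = -5 ± 2j, -2 ± 3j

The poles are the roots of the denominator s^4 + 14s^3 + 82s^2 + 246s + 377 = 0.
No real roots exist; factor into two real quadratics: (s^2 + 10s + 29)(s^2 + 4s + 13) = 0.
Each quadratic gives a conjugate pair via the quadratic formula.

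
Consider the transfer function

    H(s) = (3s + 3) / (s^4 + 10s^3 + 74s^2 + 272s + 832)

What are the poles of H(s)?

The poles are the roots of the denominator s^4 + 10s^3 + 74s^2 + 272s + 832 = 0.
No real roots exist; factor into two real quadratics: (s^2 + 2s + 26)(s^2 + 8s + 32) = 0.
Each quadratic gives a conjugate pair via the quadratic formula.

s = -1 + 5j, -1 - 5j, -4 + 4j, -4 - 4j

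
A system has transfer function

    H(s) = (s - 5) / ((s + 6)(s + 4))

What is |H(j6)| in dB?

Substitute s = j6: numerator = -5 + j6, denominator = -12 + j60.
|H(j6)| = |-5 + j6| / |-12 + j60| = 7.8102 / 61.188 ≈ 0.1276.
In decibels: 20·log₁₀(0.1276) ≈ -17.9 dB.

|H(j6)|_dB ≈ -17.9 dB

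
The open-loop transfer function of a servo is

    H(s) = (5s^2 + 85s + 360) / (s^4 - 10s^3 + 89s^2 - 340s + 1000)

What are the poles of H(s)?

s = 3 ± 4j, 2 ± 6j

The poles are the roots of the denominator s^4 - 10s^3 + 89s^2 - 340s + 1000 = 0.
No real roots exist; factor into two real quadratics: (s^2 - 6s + 25)(s^2 - 4s + 40) = 0.
Each quadratic gives a conjugate pair via the quadratic formula.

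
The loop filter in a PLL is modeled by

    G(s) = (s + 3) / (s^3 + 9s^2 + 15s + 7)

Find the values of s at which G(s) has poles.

s = -7, -1, -1

The poles are the roots of the denominator s^3 + 9s^2 + 15s + 7 = 0.
Trying s = -7: the polynomial evaluates to 0, so (s + 7) is a factor.
Dividing out leaves s^2 + 2s + 1 = 0.
Factoring the quadratic: (s + 1)^2 = 0.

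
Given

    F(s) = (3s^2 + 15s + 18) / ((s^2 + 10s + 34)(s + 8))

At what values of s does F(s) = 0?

Set the numerator to zero: 3s^2 + 15s + 18 = 0, i.e. 3·(s^2 + 5s + 6) = 0.
Factoring: (s + 3)(s + 2) = 0.

s = -3, -2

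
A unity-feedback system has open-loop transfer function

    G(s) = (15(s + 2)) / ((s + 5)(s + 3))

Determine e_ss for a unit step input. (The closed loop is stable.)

e_ss = 0.3333

G(s) has no poles at the origin.
This is a Type 0 system. Kp = lim_{s→0} G(s) = 30/15 = 2.
e_ss = 1/(1 + Kp) = 1/(1 + 2) = 1/3 ≈ 0.3333.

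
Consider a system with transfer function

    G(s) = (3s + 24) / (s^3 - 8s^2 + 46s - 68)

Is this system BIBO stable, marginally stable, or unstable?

The denominator s^3 - 8s^2 + 46s - 68 factors as (s - 2)(s^2 - 6s + 34), giving poles at s = 2, 3 + 5j, 3 - 5j.
Since the pole(s) at s = 2, 3 + 5j, 3 - 5j lie in the right half-plane, the system is unstable.

unstable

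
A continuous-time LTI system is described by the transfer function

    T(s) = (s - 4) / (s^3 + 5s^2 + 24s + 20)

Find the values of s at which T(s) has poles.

The poles are the roots of the denominator s^3 + 5s^2 + 24s + 20 = 0.
Trying s = -1: the polynomial evaluates to 0, so (s + 1) is a factor.
Dividing out leaves s^2 + 4s + 20 = 0.
The quadratic formula then gives s = -2 ± 4j.

s = -2 ± 4j, -1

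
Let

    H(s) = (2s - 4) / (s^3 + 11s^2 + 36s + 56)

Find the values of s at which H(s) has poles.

s = -2 ± 2j, -7

The poles are the roots of the denominator s^3 + 11s^2 + 36s + 56 = 0.
Trying s = -7: the polynomial evaluates to 0, so (s + 7) is a factor.
Dividing out leaves s^2 + 4s + 8 = 0.
The quadratic formula then gives s = -2 ± 2j.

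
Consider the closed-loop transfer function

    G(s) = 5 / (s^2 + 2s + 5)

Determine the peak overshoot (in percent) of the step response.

Comparing s^2 + 2s + 5 to s^2 + 2ζωₙs + ωₙ²: ωₙ = √5 ≈ 2.236 rad/s and ζ = 2/(2·√5) ≈ 0.4472.
%OS = 100·exp(−πζ/√(1−ζ²)) = 100·exp(−π·0.4472/√(1−0.4472²)) ≈ 20.8%.

%OS ≈ 20.8%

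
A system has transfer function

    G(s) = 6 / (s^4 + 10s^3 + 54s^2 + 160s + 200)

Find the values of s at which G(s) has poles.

s = -3 ± j, -2 ± 4j

The poles are the roots of the denominator s^4 + 10s^3 + 54s^2 + 160s + 200 = 0.
No real roots exist; factor into two real quadratics: (s^2 + 6s + 10)(s^2 + 4s + 20) = 0.
Each quadratic gives a conjugate pair via the quadratic formula.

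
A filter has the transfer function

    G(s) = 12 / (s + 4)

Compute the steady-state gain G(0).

Set s = 0: G(0) = (12) / (4) = 3.

G(0) = 3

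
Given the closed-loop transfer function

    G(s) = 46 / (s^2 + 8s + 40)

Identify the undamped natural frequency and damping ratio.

Compare the denominator to the standard form s^2 + 2ζωₙs + ωₙ².
ωₙ² = 40, so ωₙ = √40 ≈ 6.325 rad/s.
2ζωₙ = 8, so ζ = 8/(2·√40) ≈ 0.6325.

ωₙ ≈ 6.325 rad/s, ζ ≈ 0.6325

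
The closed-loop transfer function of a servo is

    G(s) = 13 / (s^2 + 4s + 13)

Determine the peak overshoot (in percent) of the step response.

%OS ≈ 12.3%

Comparing s^2 + 4s + 13 to s^2 + 2ζωₙs + ωₙ²: ωₙ = √13 ≈ 3.606 rad/s and ζ = 4/(2·√13) ≈ 0.5547.
%OS = 100·exp(−πζ/√(1−ζ²)) = 100·exp(−π·0.5547/√(1−0.5547²)) ≈ 12.3%.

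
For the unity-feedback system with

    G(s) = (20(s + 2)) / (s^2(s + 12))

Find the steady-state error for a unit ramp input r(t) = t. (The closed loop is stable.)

e_ss = 0

G(s) has 2 poles at the origin.
This is a Type 2 system; for a ramp input the steady-state error is zero.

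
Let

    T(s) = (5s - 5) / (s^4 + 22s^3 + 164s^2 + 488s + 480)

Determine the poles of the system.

s = -10, -2, -6, -4

The poles are the roots of the denominator s^4 + 22s^3 + 164s^2 + 488s + 480 = 0.
Trying s = -10: the polynomial evaluates to 0, so (s + 10) is a factor.
Dividing out leaves s^3 + 12s^2 + 44s + 48 = 0.
This factors further as (s + 2)(s + 6)(s + 4) = 0.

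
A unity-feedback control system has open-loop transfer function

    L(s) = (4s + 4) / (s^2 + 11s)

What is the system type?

Factor s from the denominator: s^2 + 11s = s·(s + 11).
There is 1 pole at the origin, so the system is Type 1.

Type 1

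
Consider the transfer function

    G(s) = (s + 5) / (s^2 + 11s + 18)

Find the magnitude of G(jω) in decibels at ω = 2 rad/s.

|G(j2)|_dB ≈ -13.7 dB

Substitute s = j2: numerator = 5 + j2, denominator = 14 + j22.
|G(j2)| = |5 + j2| / |14 + j22| = 5.3852 / 26.077 ≈ 0.2065.
In decibels: 20·log₁₀(0.2065) ≈ -13.7 dB.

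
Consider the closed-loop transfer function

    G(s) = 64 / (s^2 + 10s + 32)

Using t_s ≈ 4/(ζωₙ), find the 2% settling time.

Comparing s^2 + 10s + 32 to s^2 + 2ζωₙs + ωₙ²: ωₙ = √32 ≈ 5.657 rad/s and ζ = 10/(2·√32) ≈ 0.8839.
ζωₙ = 10/2 = 5, so t_s ≈ 4/(ζωₙ) = 4/5 = 0.8000 s.

t_s ≈ 0.8000 s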